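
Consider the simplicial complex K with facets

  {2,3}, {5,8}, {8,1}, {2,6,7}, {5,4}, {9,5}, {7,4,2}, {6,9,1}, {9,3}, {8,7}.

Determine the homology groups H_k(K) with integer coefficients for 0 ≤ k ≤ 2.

Fix the vertex order 1 < 2 < 3 < 4 < 5 < 6 < 7 < 8 < 9 and write every simplex with vertices in increasing order. Then dim K = 2 and the simplices of K are:

  0-simplices (9): [1], [2], [3], [4], [5], [6], [7], [8], [9]
  1-simplices (15): [1,6], [1,8], [1,9], [2,3], [2,4], [2,6], [2,7], [3,9], [4,5], [4,7], [5,8], [5,9], [6,7], [6,9], [7,8]
  2-simplices (3): [1,6,9], [2,4,7], [2,6,7]

so the chain groups are C_0 ≅ Z^9, C_1 ≅ Z^15, C_2 ≅ Z^3.

Boundary ∂_1: C_1 → C_0 maps an edge to its endpoints' difference, ∂[p,q] = q − p.
This gives a 9×15 integer matrix of rank 8; reducing to Smith normal form yields diagonal entries (1,1,1,1,1,1,1,1).

The boundary map ∂_2: C_2 → C_1 acts by ∂[p,q,r] = [q,r] − [p,r] + [p,q]. For instance
  ∂[2,4,7] = [4,7] − [2,7] + [2,4],
  ∂[2,6,7] = [6,7] − [2,7] + [2,6].
The resulting 15×3 matrix has rank 3, and its Smith normal form has invariant factors (1,1,1).

Computing H_k = (kernel of ∂_k) / (image of ∂_{k+1}):

  H_0: rank C_0 − rank ∂_1 = 9 − 8 = 1, and the invariant factors of ∂_1 are all 1, so H_0 = Z.
  H_1: rank ker ∂_1 − rank ∂_2 = (15 − 8) − 3 = 4, and the invariant factors of ∂_2 are all 1, so H_1 = Z^4.
  H_2: rank ker ∂_2 − rank ∂_3 = (3 − 3) − 0 = 0, and there is no ∂_3, so H_2 = 0.

H_0 = Z,  H_1 = Z^4,  H_2 = 0.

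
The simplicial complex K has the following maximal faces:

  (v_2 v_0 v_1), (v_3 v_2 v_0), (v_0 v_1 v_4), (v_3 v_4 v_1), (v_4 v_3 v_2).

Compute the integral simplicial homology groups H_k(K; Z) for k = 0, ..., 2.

H_0 = Z,  H_1 = Z,  H_2 = 0.

Order the vertices as v_0 < v_1 < v_2 < v_3 < v_4. Listing each simplex with vertices in this order, K has dimension 2 with simplices:

  0-simplices (5): [v_0], [v_1], [v_2], [v_3], [v_4]
  1-simplices (10): [v_0,v_1], [v_0,v_2], [v_0,v_3], [v_0,v_4], [v_1,v_2], [v_1,v_3], [v_1,v_4], [v_2,v_3], [v_2,v_4], [v_3,v_4]
  2-simplices (5): [v_0,v_1,v_2], [v_0,v_1,v_4], [v_0,v_2,v_3], [v_1,v_3,v_4], [v_2,v_3,v_4]

Hence C_0 ≅ Z^5, C_1 ≅ Z^10, C_2 ≅ Z^5.

The boundary map ∂_1: C_1 → C_0 is given by ∂[p,q] = [q] − [p]. For instance
  ∂[v_2,v_4] = [v_4] − [v_2].
This gives a 5×10 integer matrix of rank 4; reducing to Smith normal form yields diagonal entries (1,1,1,1).

∂_2: C_2 → C_1 maps a triangle to the signed sum of its edges. For instance
  ∂[v_1,v_3,v_4] = [v_3,v_4] − [v_1,v_4] + [v_1,v_3],
  ∂[v_0,v_1,v_4] = [v_1,v_4] − [v_0,v_4] + [v_0,v_1].
This gives a 10×5 integer matrix of rank 5; reducing to Smith normal form yields diagonal entries (1,1,1,1,1).

Reading off H_k = ker ∂_k / im ∂_{k+1}:

  H_0: rank C_0 − rank ∂_1 = 5 − 4 = 1, and the invariant factors of ∂_1 are all 1, so H_0 = Z.
  H_1: rank ker ∂_1 − rank ∂_2 = (10 − 4) − 5 = 1, and the invariant factors of ∂_2 are all 1, so H_1 = Z.
  H_2: rank ker ∂_2 − rank ∂_3 = (5 − 5) − 0 = 0, and there is no ∂_3, so H_2 = 0.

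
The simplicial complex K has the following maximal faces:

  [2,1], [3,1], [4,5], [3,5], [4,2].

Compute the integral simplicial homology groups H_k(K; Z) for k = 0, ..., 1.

Order the vertices as 1 < 2 < 3 < 4 < 5. Listing each simplex with vertices in this order, K has dimension 1 with simplices:

  0-simplices (5): [1], [2], [3], [4], [5]
  1-simplices (5): [1,2], [1,3], [2,4], [3,5], [4,5]

giving chain groups C_0 ≅ Z^5, C_1 ≅ Z^5.

Boundary ∂_1: C_1 → C_0 is given by ∂[p,q] = [q] − [p].
The resulting 5×5 matrix has rank 4, and its Smith normal form has invariant factors (1,1,1,1).

From H_k ≅ ker(∂_k) / im(∂_{k+1}) we obtain:

  H_0: rank C_0 − rank ∂_1 = 5 − 4 = 1, and the invariant factors of ∂_1 are all 1, so H_0 ≅ Z.
  H_1: rank ker ∂_1 − rank ∂_2 = (5 − 4) − 0 = 1, and there is no ∂_2, so H_1 ≅ Z.

(K is a triangulation of the circle S^1.)

H_0 ≅ Z,  H_1 ≅ Z.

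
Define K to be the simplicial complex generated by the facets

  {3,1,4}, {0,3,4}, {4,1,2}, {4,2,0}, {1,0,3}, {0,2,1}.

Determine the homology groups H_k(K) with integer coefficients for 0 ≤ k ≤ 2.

We work with the vertex ordering 0 < 1 < 2 < 3 < 4. The simplices of K, each written with vertices in increasing order, are:

  0-simplices (5): [0], [1], [2], [3], [4]
  1-simplices (9): [0,1], [0,2], [0,3], [0,4], [1,2], [1,3], [1,4], [2,4], [3,4]
  2-simplices (6): [0,1,2], [0,1,3], [0,2,4], [0,3,4], [1,2,4], [1,3,4]

Hence C_0 ≅ Z^5, C_1 ≅ Z^9, C_2 ≅ Z^6.

∂_1: C_1 → C_0 is given by ∂[p,q] = [q] − [p].
The resulting 5×9 matrix has rank 4, and its Smith normal form has invariant factors (1,1,1,1).

∂_2: C_2 → C_1 maps a triangle to the signed sum of its edges. For instance
  ∂[0,1,3] = [1,3] − [0,3] + [0,1],
  ∂[0,3,4] = [3,4] − [0,4] + [0,3].
This gives a 9×6 integer matrix of rank 5; reducing to Smith normal form yields diagonal entries (1,1,1,1,1).

Computing H_k = (kernel of ∂_k) / (image of ∂_{k+1}):

  H_0: rank C_0 − rank ∂_1 = 5 − 4 = 1, and the invariant factors of ∂_1 are all 1, so H_0 ≅ Z.
  H_1: rank ker ∂_1 − rank ∂_2 = (9 − 4) − 5 = 0, and the invariant factors of ∂_2 are all 1, so H_1 ≅ 0.
  H_2: rank ker ∂_2 − rank ∂_3 = (6 − 5) − 0 = 1, and there is no ∂_3, so H_2 ≅ Z.

H_0 ≅ Z,  H_1 = 0,  H_2 ≅ Z.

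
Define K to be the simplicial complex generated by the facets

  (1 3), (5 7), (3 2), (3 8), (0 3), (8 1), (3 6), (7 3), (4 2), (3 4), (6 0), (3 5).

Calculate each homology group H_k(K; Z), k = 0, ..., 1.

H_0 ≅ Z,  H_1 ≅ Z^4.

Take the total order 0 < 1 < 2 < 3 < 4 < 5 < 6 < 7 < 8 on the vertex set. Then K (dimension 1) consists of the simplices:

  0-simplices (9): [0], [1], [2], [3], [4], [5], [6], [7], [8]
  1-simplices (12): [0,3], [0,6], [1,3], [1,8], [2,3], [2,4], [3,4], [3,5], [3,6], [3,7], [3,8], [5,7]

Hence C_0 ≅ Z^9, C_1 ≅ Z^12.

∂_1: C_1 → C_0 maps an edge to its endpoints' difference, ∂[p,q] = q − p. For instance
  ∂[1,8] = [8] − [1].
This gives a 9×12 integer matrix of rank 8; reducing to Smith normal form yields diagonal entries (1,1,1,1,1,1,1,1).

Computing H_k = (kernel of ∂_k) / (image of ∂_{k+1}):

  H_0: rank C_0 − rank ∂_1 = 9 − 8 = 1, and the invariant factors of ∂_1 are all 1, so H_0 ≅ Z.
  H_1: rank ker ∂_1 − rank ∂_2 = (12 − 8) − 0 = 4, and there is no ∂_2, so H_1 ≅ Z^4.

As a check, the Euler characteristic is 9 − 12 = -3, which agrees with 1 − 4 = -3.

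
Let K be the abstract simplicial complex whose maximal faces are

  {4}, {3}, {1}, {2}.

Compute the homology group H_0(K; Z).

Fix the vertex order 1 < 2 < 3 < 4 and write every simplex with vertices in increasing order. Then dim K = 0 and the simplices of K are:

  0-simplices (4): [1], [2], [3], [4]

Hence C_0 ≅ Z^4.

Now H_k = ker ∂_k / im ∂_{k+1}, so:

  H_0: rank C_0 − rank ∂_1 = 4 − 0 = 4, and there is no ∂_1, so H_0 ≅ Z^4.

H_0 ≅ Z^4.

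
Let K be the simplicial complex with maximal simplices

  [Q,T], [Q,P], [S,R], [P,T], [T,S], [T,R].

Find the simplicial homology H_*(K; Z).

H_0 ≅ Z,  H_1 ≅ Z^2.

Fix the vertex order P < Q < R < S < T and write every simplex with vertices in increasing order. Then dim K = 1 and the simplices of K are:

  0-simplices (5): P, Q, R, S, T
  1-simplices (6): PQ, PT, QT, RS, RT, ST

giving chain groups C_0 ≅ Z^5, C_1 ≅ Z^6.

The boundary map ∂_1: C_1 → C_0 sends each edge [p,q] (with p < q) to q − p.
As a 5×6 matrix over Z this has rank 4, with invariant factors (1,1,1,1).

Computing H_k = (kernel of ∂_k) / (image of ∂_{k+1}):

  H_0: rank C_0 − rank ∂_1 = 5 − 4 = 1, and the invariant factors of ∂_1 are all 1, so H_0 = Z.
  H_1: rank ker ∂_1 − rank ∂_2 = (6 − 4) − 0 = 2, and there is no ∂_2, so H_1 = Z^2.

As a check, the Euler characteristic is 5 − 6 = -1, which agrees with 1 − 2 = -1.
(K is a triangulation of a wedge of 2 circles.)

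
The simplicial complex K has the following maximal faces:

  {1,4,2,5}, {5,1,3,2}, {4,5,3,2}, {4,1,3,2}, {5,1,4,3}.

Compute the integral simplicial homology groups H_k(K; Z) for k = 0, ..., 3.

H_0 = Z,  H_1 = 0,  H_2 = 0,  H_3 = Z.

Fix the vertex order 1 < 2 < 3 < 4 < 5 and write every simplex with vertices in increasing order. Then dim K = 3 and the simplices of K are:

  0-simplices (5): [1], [2], [3], [4], [5]
  1-simplices (10): [1,2], [1,3], [1,4], [1,5], [2,3], [2,4], [2,5], [3,4], [3,5], [4,5]
  2-simplices (10): [1,2,3], [1,2,4], [1,2,5], [1,3,4], [1,3,5], [1,4,5], [2,3,4], [2,3,5], [2,4,5], [3,4,5]
  3-simplices (5): [1,2,3,4], [1,2,3,5], [1,2,4,5], [1,3,4,5], [2,3,4,5]

giving chain groups C_0 ≅ Z^5, C_1 ≅ Z^10, C_2 ≅ Z^10, C_3 ≅ Z^5.

The boundary map ∂_1: C_1 → C_0 maps an edge to its endpoints' difference, ∂[p,q] = q − p. For instance
  ∂[2,4] = [4] − [2].
This gives a 5×10 integer matrix of rank 4; reducing to Smith normal form yields diagonal entries (1,1,1,1).

∂_2: C_2 → C_1 acts by ∂[p,q,r] = [q,r] − [p,r] + [p,q]. For instance
  ∂[1,3,5] = [3,5] − [1,5] + [1,3],
  ∂[3,4,5] = [4,5] − [3,5] + [3,4].
The 10×10 boundary matrix has rank 6 and Smith normal form diag(1,1,1,1,1,1).

Boundary ∂_3: C_3 → C_2 sends each 3-simplex σ to the alternating sum Σ_i (−1)^i (σ with its i-th vertex removed). For instance
  ∂[1,2,3,5] = [2,3,5] − [1,3,5] + [1,2,5] − [1,2,3],
  ∂[1,3,4,5] = [3,4,5] − [1,4,5] + [1,3,5] − [1,3,4].
As a 10×5 matrix over Z this has rank 4, with invariant factors (1,1,1,1).

From H_k ≅ ker(∂_k) / im(∂_{k+1}) we obtain:

  H_0: rank C_0 − rank ∂_1 = 5 − 4 = 1, and the invariant factors of ∂_1 are all 1, so H_0 = Z.
  H_1: rank ker ∂_1 − rank ∂_2 = (10 − 4) − 6 = 0, and the invariant factors of ∂_2 are all 1, so H_1 = 0.
  H_2: rank ker ∂_2 − rank ∂_3 = (10 − 6) − 4 = 0, and the invariant factors of ∂_3 are all 1, so H_2 = 0.
  H_3: rank ker ∂_3 − rank ∂_4 = (5 − 4) − 0 = 1, and there is no ∂_4, so H_3 = Z.

As a check, the Euler characteristic is 5 − 10 + 10 − 5 = 0, which agrees with 1 − 0 + 0 − 1 = 0.
(K is a triangulation of the 3-sphere S^3.)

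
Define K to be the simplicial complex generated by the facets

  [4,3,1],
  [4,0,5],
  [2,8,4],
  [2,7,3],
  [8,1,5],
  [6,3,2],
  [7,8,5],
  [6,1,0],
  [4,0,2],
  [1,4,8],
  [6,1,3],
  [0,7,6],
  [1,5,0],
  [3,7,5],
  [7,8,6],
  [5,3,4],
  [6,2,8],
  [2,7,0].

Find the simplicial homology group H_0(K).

We work with the vertex ordering 0 < 1 < 2 < 3 < 4 < 5 < 6 < 7 < 8. The simplices of K, each written with vertices in increasing order, are:

  0-simplices (9): [0], [1], [2], [3], [4], [5], [6], [7], [8]
  1-simplices (27): (27 of them)
  2-simplices (18): [0,1,5], [0,1,6], [0,2,4], [0,2,7], [0,4,5], [0,6,7], [1,3,4], [1,3,6], [1,4,8], [1,5,8], [2,3,6], [2,3,7], [2,4,8], [2,6,8], [3,4,5], [3,5,7], [5,7,8], [6,7,8]

so the chain groups are C_0 ≅ Z^9, C_1 ≅ Z^27, C_2 ≅ Z^18.

∂_1: C_1 → C_0 maps an edge to its endpoints' difference, ∂[p,q] = q − p.
This gives a 9×27 integer matrix of rank 8; reducing to Smith normal form yields diagonal entries (1,1,1,1,1,1,1,1).

Boundary ∂_2: C_2 → C_1 sends each 2-simplex [p,q,r] to [q,r] − [p,r] + [p,q]. For instance
  ∂[0,4,5] = [4,5] − [0,5] + [0,4],
  ∂[2,6,8] = [6,8] − [2,8] + [2,6].
This gives a 27×18 integer matrix of rank 18; reducing to Smith normal form yields diagonal entries (1,1,1,1,1,1,1,1,1,1,1,1,1,1,1,1,1,2).

Now H_k = ker ∂_k / im ∂_{k+1}, so:

  H_0: rank C_0 − rank ∂_1 = 9 − 8 = 1, and the invariant factors of ∂_1 are all 1, so H_0 = Z.

(K is a triangulation of the Klein bottle.)

H_0 ≅ Z.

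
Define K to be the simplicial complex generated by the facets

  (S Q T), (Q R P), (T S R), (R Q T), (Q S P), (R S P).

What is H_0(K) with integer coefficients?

Order the vertices as P < Q < R < S < T. Listing each simplex with vertices in this order, K has dimension 2 with simplices:

  0-simplices (5): P, Q, R, S, T
  1-simplices (9): PQ, PR, PS, QR, QS, QT, RS, RT, ST
  2-simplices (6): PQR, PQS, PRS, QRT, QST, RST

Hence C_0 ≅ Z^5, C_1 ≅ Z^9, C_2 ≅ Z^6.

∂_1: C_1 → C_0 maps an edge to its endpoints' difference, ∂[p,q] = q − p. For instance
  ∂QT = T − Q.
The resulting 5×9 matrix has rank 4, and its Smith normal form has invariant factors (1,1,1,1).

Boundary ∂_2: C_2 → C_1 sends each 2-simplex [p,q,r] to [q,r] − [p,r] + [p,q]. For instance
  ∂QRT = RT − QT + QR,
  ∂QST = ST − QT + QS.
The resulting 9×6 matrix has rank 5, and its Smith normal form has invariant factors (1,1,1,1,1).

From H_k ≅ ker(∂_k) / im(∂_{k+1}) we obtain:

  H_0: rank C_0 − rank ∂_1 = 5 − 4 = 1, and the invariant factors of ∂_1 are all 1, so H_0 ≅ Z.

H_0 = Z.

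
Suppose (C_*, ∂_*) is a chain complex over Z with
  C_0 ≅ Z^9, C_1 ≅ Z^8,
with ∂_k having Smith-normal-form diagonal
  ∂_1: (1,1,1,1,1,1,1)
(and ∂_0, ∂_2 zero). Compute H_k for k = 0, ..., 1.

H_0 = Z^2,  H_1 = Z.

H_0: b_0 = 9 − 0 − 7 = 2; torsion from ∂_1 factors > 1: none. So H_0 = Z^2.
H_1: b_1 = 8 − 7 − 0 = 1; torsion from ∂_2 factors > 1: none. So H_1 = Z.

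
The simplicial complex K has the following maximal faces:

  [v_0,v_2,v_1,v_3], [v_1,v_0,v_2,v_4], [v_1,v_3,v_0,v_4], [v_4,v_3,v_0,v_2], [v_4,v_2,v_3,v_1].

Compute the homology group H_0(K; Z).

K has 5 vertices, 10 edges, 10 triangles, 5 3-simplices.
rank ∂_0 = 0, rank ∂_1 = 4 ⇒ b_0 = 5 − 0 − 4 = 1; all invariant factors of ∂_1 are 1 so no torsion. So H_0 ≅ Z.

H_0 ≅ Z.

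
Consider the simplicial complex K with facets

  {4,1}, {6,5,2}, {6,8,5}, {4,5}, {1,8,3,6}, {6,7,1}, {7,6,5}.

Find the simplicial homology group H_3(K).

We work with the vertex ordering 1 < 2 < 3 < 4 < 5 < 6 < 7 < 8. The simplices of K, each written with vertices in increasing order, are:

  0-simplices (8): [1], [2], [3], [4], [5], [6], [7], [8]
  1-simplices (15): [1,3], [1,4], [1,6], [1,7], [1,8], [2,5], [2,6], [3,6], [3,8], [4,5], [5,6], [5,7], [5,8], [6,7], [6,8]
  2-simplices (8): [1,3,6], [1,3,8], [1,6,7], [1,6,8], [2,5,6], [3,6,8], [5,6,7], [5,6,8]
  3-simplices (1): [1,3,6,8]

giving chain groups C_0 ≅ Z^8, C_1 ≅ Z^15, C_2 ≅ Z^8, C_3 ≅ Z^1.

∂_1: C_1 → C_0 maps an edge to its endpoints' difference, ∂[p,q] = q − p. For instance
  ∂[1,6] = [6] − [1].
As a 8×15 matrix over Z this has rank 7, with invariant factors (1,1,1,1,1,1,1).

Boundary ∂_2: C_2 → C_1 sends each 2-simplex [p,q,r] to [q,r] − [p,r] + [p,q]. For instance
  ∂[5,6,7] = [6,7] − [5,7] + [5,6],
  ∂[1,3,6] = [3,6] − [1,6] + [1,3].
The 15×8 boundary matrix has rank 7 and Smith normal form diag(1,1,1,1,1,1,1).

∂_3: C_3 → C_2 sends each 3-simplex σ to the alternating sum Σ_i (−1)^i (σ with its i-th vertex removed). For instance
  ∂[1,3,6,8] = [3,6,8] − [1,6,8] + [1,3,8] − [1,3,6].
This gives a 8×1 integer matrix of rank 1; reducing to Smith normal form yields diagonal entries (1).

Computing H_k = (kernel of ∂_k) / (image of ∂_{k+1}):

  H_3: rank ker ∂_3 − rank ∂_4 = (1 − 1) − 0 = 0, and there is no ∂_4, so H_3 = 0.

H_3 = 0.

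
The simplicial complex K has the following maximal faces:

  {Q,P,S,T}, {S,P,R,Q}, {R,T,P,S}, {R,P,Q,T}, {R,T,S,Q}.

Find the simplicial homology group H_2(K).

Take the total order P < Q < R < S < T on the vertex set. Then K (dimension 3) consists of the simplices:

  0-simplices (5): P, Q, R, S, T
  1-simplices (10): PQ, PR, PS, PT, QR, QS, QT, RS, RT, ST
  2-simplices (10): PQR, PQS, PQT, PRS, PRT, PST, QRS, QRT, QST, RST
  3-simplices (5): PQRS, PQRT, PQST, PRST, QRST

so the chain groups are C_0 ≅ Z^5, C_1 ≅ Z^10, C_2 ≅ Z^10, C_3 ≅ Z^5.

∂_1: C_1 → C_0 sends each edge [p,q] (with p < q) to q − p. For instance
  ∂QT = T − Q.
The resulting 5×10 matrix has rank 4, and its Smith normal form has invariant factors (1,1,1,1).

∂_2: C_2 → C_1 acts by ∂[p,q,r] = [q,r] − [p,r] + [p,q]. For instance
  ∂PRS = RS − PS + PR,
  ∂PQS = QS − PS + PQ.
This gives a 10×10 integer matrix of rank 6; reducing to Smith normal form yields diagonal entries (1,1,1,1,1,1).

The boundary map ∂_3: C_3 → C_2 sends each 3-simplex σ to the alternating sum Σ_i (−1)^i (σ with its i-th vertex removed). For instance
  ∂PQST = QST − PST + PQT − PQS,
  ∂PQRS = QRS − PRS + PQS − PQR.
The 10×5 boundary matrix has rank 4 and Smith normal form diag(1,1,1,1).

From H_k ≅ ker(∂_k) / im(∂_{k+1}) we obtain:

  H_2: rank ker ∂_2 − rank ∂_3 = (10 − 6) − 4 = 0, and the invariant factors of ∂_3 are all 1, so H_2 ≅ 0.

(K is a triangulation of the 3-sphere S^3.)

H_2 ≅ 0.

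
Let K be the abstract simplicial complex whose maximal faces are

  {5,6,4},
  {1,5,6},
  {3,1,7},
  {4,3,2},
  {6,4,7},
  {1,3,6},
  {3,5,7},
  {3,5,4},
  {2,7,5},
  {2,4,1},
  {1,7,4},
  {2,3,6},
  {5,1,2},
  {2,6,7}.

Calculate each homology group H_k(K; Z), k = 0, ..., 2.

H_0 ≅ Z,  H_1 ≅ Z^2,  H_2 ≅ Z.

Order the vertices as 1 < 2 < 3 < 4 < 5 < 6 < 7. Listing each simplex with vertices in this order, K has dimension 2 with simplices:

  0-simplices (7): [1], [2], [3], [4], [5], [6], [7]
  1-simplices (21): [1,2], [1,3], [1,4], [1,5], [1,6], [1,7], [2,3], [2,4], [2,5], [2,6], [2,7], [3,4], [3,5], [3,6], [3,7], [4,5], [4,6], [4,7], [5,6], [5,7], [6,7]
  2-simplices (14): [1,2,4], [1,2,5], [1,3,6], [1,3,7], [1,4,7], [1,5,6], [2,3,4], [2,3,6], [2,5,7], [2,6,7], [3,4,5], [3,5,7], [4,5,6], [4,6,7]

Hence C_0 ≅ Z^7, C_1 ≅ Z^21, C_2 ≅ Z^14.

The boundary map ∂_1: C_1 → C_0 maps an edge to its endpoints' difference, ∂[p,q] = q − p. For instance
  ∂[1,2] = [2] − [1].
As a 7×21 matrix over Z this has rank 6, with invariant factors (1,1,1,1,1,1).

Boundary ∂_2: C_2 → C_1 sends each 2-simplex [p,q,r] to [q,r] − [p,r] + [p,q]. For instance
  ∂[2,3,6] = [3,6] − [2,6] + [2,3],
  ∂[4,6,7] = [6,7] − [4,7] + [4,6].
As a 21×14 matrix over Z this has rank 13, with invariant factors (1,1,1,1,1,1,1,1,1,1,1,1,1).

Now H_k = ker ∂_k / im ∂_{k+1}, so:

  H_0: rank C_0 − rank ∂_1 = 7 − 6 = 1, and the invariant factors of ∂_1 are all 1, so H_0 = Z.
  H_1: rank ker ∂_1 − rank ∂_2 = (21 − 6) − 13 = 2, and the invariant factors of ∂_2 are all 1, so H_1 = Z^2.
  H_2: rank ker ∂_2 − rank ∂_3 = (14 − 13) − 0 = 1, and there is no ∂_3, so H_2 = Z.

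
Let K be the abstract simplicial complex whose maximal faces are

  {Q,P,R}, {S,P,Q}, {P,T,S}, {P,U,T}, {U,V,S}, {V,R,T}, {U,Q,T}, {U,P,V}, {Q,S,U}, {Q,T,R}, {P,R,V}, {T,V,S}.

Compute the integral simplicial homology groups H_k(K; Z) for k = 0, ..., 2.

Order the vertices as P < Q < R < S < T < U < V. Listing each simplex with vertices in this order, K has dimension 2 with simplices:

  0-simplices (7): P, Q, R, S, T, U, V
  1-simplices (18): PQ, PR, PS, PT, PU, PV, QR, QS, QT, QU, RT, RV, ST, SU, SV, TU, TV, UV
  2-simplices (12): PQR, PQS, PRV, PST, PTU, PUV, QRT, QSU, QTU, RTV, STV, SUV

so the chain groups are C_0 ≅ Z^7, C_1 ≅ Z^18, C_2 ≅ Z^12.

The boundary map ∂_1: C_1 → C_0 sends each edge [p,q] (with p < q) to q − p. For instance
  ∂TV = V − T.
This gives a 7×18 integer matrix of rank 6; reducing to Smith normal form yields diagonal entries (1,1,1,1,1,1).

∂_2: C_2 → C_1 maps a triangle to the signed sum of its edges. For instance
  ∂PUV = UV − PV + PU,
  ∂QSU = SU − QU + QS.
As a 18×12 matrix over Z this has rank 12, with invariant factors (1,1,1,1,1,1,1,1,1,1,1,2).

Reading off H_k = ker ∂_k / im ∂_{k+1}:

  H_0: rank C_0 − rank ∂_1 = 7 − 6 = 1, and the invariant factors of ∂_1 are all 1, so H_0 ≅ Z.
  H_1: rank ker ∂_1 − rank ∂_2 = (18 − 6) − 12 = 0, and ∂_2 has invariant factor 2 > 1, so H_1 ≅ Z/2.
  H_2: rank ker ∂_2 − rank ∂_3 = (12 − 12) − 0 = 0, and there is no ∂_3, so H_2 ≅ 0.

As a check, the Euler characteristic is 7 − 18 + 12 = 1, which agrees with 1 − 0 + 0 = 1.

H_0 = Z,  H_1 = Z/2,  H_2 = 0.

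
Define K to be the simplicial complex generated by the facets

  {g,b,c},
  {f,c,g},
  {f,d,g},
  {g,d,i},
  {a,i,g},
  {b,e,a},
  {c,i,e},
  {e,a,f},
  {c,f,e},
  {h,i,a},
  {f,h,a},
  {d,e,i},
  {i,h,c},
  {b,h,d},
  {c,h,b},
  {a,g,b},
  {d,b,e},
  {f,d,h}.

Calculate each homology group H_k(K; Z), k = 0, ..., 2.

Fix the vertex order a < b < c < d < e < f < g < h < i and write every simplex with vertices in increasing order. Then dim K = 2 and the simplices of K are:

  0-simplices (9): a, b, c, d, e, f, g, h, i
  1-simplices (27): ab, ae, af, ag, ah, ai, bc, bd, be, bg, bh, ce, cf, cg, ch, ci, de, df, dg, dh, di, ef, ei, fg, fh, gi, hi
  2-simplices (18): abe, abg, aef, afh, agi, ahi, bcg, bch, bde, bdh, cef, cei, cfg, chi, dei, dfg, dfh, dgi

giving chain groups C_0 ≅ Z^9, C_1 ≅ Z^27, C_2 ≅ Z^18.

Boundary ∂_1: C_1 → C_0 sends each edge [p,q] (with p < q) to q − p.
This gives a 9×27 integer matrix of rank 8; reducing to Smith normal form yields diagonal entries (1,1,1,1,1,1,1,1).

∂_2: C_2 → C_1 maps a triangle to the signed sum of its edges. For instance
  ∂ahi = hi − ai + ah,
  ∂cei = ei − ci + ce.
As a 27×18 matrix over Z this has rank 17, with invariant factors (1,1,1,1,1,1,1,1,1,1,1,1,1,1,1,1,1).

Computing H_k = (kernel of ∂_k) / (image of ∂_{k+1}):

  H_0: rank C_0 − rank ∂_1 = 9 − 8 = 1, and the invariant factors of ∂_1 are all 1, so H_0 = Z.
  H_1: rank ker ∂_1 − rank ∂_2 = (27 − 8) − 17 = 2, and the invariant factors of ∂_2 are all 1, so H_1 = Z^2.
  H_2: rank ker ∂_2 − rank ∂_3 = (18 − 17) − 0 = 1, and there is no ∂_3, so H_2 = Z.

H_0 ≅ Z,  H_1 ≅ Z^2,  H_2 ≅ Z.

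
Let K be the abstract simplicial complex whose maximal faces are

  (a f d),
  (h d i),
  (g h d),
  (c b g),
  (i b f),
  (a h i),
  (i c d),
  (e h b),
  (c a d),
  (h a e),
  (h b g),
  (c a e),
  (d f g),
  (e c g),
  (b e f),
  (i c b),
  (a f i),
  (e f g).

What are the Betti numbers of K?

Take the total order a < b < c < d < e < f < g < h < i on the vertex set. Then K (dimension 2) consists of the simplices:

  0-simplices (9): a, b, c, d, e, f, g, h, i
  1-simplices (27): ac, ad, ae, af, ah, ai, bc, be, bf, bg, bh, bi, cd, ce, cg, ci, df, dg, dh, di, ef, eg, eh, fg, fi, gh, hi
  2-simplices (18): acd, ace, adf, aeh, afi, ahi, bcg, bci, bef, beh, bfi, bgh, cdi, ceg, dfg, dgh, dhi, efg

so the chain groups are C_0 ≅ Z^9, C_1 ≅ Z^27, C_2 ≅ Z^18.

Boundary ∂_1: C_1 → C_0 sends each edge [p,q] (with p < q) to q − p. For instance
  ∂eg = g − e.
The resulting 9×27 matrix has rank 8, and its Smith normal form has invariant factors (1,1,1,1,1,1,1,1).

Boundary ∂_2: C_2 → C_1 acts by ∂[p,q,r] = [q,r] − [p,r] + [p,q]. For instance
  ∂afi = fi − ai + af,
  ∂dfg = fg − dg + df.
As a 27×18 matrix over Z this has rank 18, with invariant factors (1,1,1,1,1,1,1,1,1,1,1,1,1,1,1,1,1,2).

Computing H_k = (kernel of ∂_k) / (image of ∂_{k+1}):

  H_0: rank C_0 − rank ∂_1 = 9 − 8 = 1, and the invariant factors of ∂_1 are all 1, so H_0 ≅ Z.
  H_1: rank ker ∂_1 − rank ∂_2 = (27 − 8) − 18 = 1, and ∂_2 has invariant factor 2 > 1, so H_1 ≅ Z ⊕ Z/2Z.
  H_2: rank ker ∂_2 − rank ∂_3 = (18 − 18) − 0 = 0, and there is no ∂_3, so H_2 ≅ 0.

As a check, the Euler characteristic is 9 − 27 + 18 = 0, which agrees with 1 − 1 + 0 = 0.
(K is a triangulation of the Klein bottle.)

Hence the Betti numbers are b_0 = 1, b_1 = 1, b_2 = 0.

b_0 = 1, b_1 = 1, b_2 = 0.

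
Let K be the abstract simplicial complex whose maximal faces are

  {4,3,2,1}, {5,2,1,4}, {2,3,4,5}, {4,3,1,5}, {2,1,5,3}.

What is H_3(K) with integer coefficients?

H_3 ≅ Z.

K has 5 vertices, 10 edges, 10 triangles, 5 3-simplices.
rank ∂_3 = 4, rank ∂_4 = 0 ⇒ b_3 = 5 − 4 − 0 = 1. So H_3 = Z.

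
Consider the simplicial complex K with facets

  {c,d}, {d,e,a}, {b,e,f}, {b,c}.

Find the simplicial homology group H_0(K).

H_0 = Z.

We work with the vertex ordering a < b < c < d < e < f. The simplices of K, each written with vertices in increasing order, are:

  0-simplices (6): a, b, c, d, e, f
  1-simplices (8): ad, ae, bc, be, bf, cd, de, ef
  2-simplices (2): ade, bef

Hence C_0 ≅ Z^6, C_1 ≅ Z^8, C_2 ≅ Z^2.

Boundary ∂_1: C_1 → C_0 is given by ∂[p,q] = [q] − [p]. For instance
  ∂bc = c − b.
As a 6×8 matrix over Z this has rank 5, with invariant factors (1,1,1,1,1).

The boundary map ∂_2: C_2 → C_1 sends each 2-simplex [p,q,r] to [q,r] − [p,r] + [p,q]. For instance
  ∂bef = ef − bf + be,
  ∂ade = de − ae + ad.
The 8×2 boundary matrix has rank 2 and Smith normal form diag(1,1).

Computing H_k = (kernel of ∂_k) / (image of ∂_{k+1}):

  H_0: rank C_0 − rank ∂_1 = 6 − 5 = 1, and the invariant factors of ∂_1 are all 1, so H_0 = Z.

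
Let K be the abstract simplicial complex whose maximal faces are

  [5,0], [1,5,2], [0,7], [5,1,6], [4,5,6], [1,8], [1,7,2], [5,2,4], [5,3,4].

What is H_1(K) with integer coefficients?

H_1 = Z.

Fix the vertex order 0 < 1 < 2 < 3 < 4 < 5 < 6 < 7 < 8 and write every simplex with vertices in increasing order. Then dim K = 2 and the simplices of K are:

  0-simplices (9): [0], [1], [2], [3], [4], [5], [6], [7], [8]
  1-simplices (15): [0,5], [0,7], [1,2], [1,5], [1,6], [1,7], [1,8], [2,4], [2,5], [2,7], [3,4], [3,5], [4,5], [4,6], [5,6]
  2-simplices (6): [1,2,5], [1,2,7], [1,5,6], [2,4,5], [3,4,5], [4,5,6]

so the chain groups are C_0 ≅ Z^9, C_1 ≅ Z^15, C_2 ≅ Z^6.

∂_1: C_1 → C_0 maps an edge to its endpoints' difference, ∂[p,q] = q − p.
This gives a 9×15 integer matrix of rank 8; reducing to Smith normal form yields diagonal entries (1,1,1,1,1,1,1,1).

Boundary ∂_2: C_2 → C_1 maps a triangle to the signed sum of its edges. For instance
  ∂[1,2,5] = [2,5] − [1,5] + [1,2],
  ∂[3,4,5] = [4,5] − [3,5] + [3,4].
As a 15×6 matrix over Z this has rank 6, with invariant factors (1,1,1,1,1,1).

Computing H_k = (kernel of ∂_k) / (image of ∂_{k+1}):

  H_1: rank ker ∂_1 − rank ∂_2 = (15 − 8) − 6 = 1, and the invariant factors of ∂_2 are all 1, so H_1 = Z.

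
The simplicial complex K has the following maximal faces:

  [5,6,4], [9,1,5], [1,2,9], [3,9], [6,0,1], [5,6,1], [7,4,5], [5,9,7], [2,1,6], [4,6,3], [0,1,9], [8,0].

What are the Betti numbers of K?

b_0 = 1, b_1 = 1, b_2 = 0.

Fix the vertex order 0 < 1 < 2 < 3 < 4 < 5 < 6 < 7 < 8 < 9 and write every simplex with vertices in increasing order. Then dim K = 2 and the simplices of K are:

  0-simplices (10): [0], [1], [2], [3], [4], [5], [6], [7], [8], [9]
  1-simplices (20): [0,1], [0,6], [0,8], [0,9], [1,2], [1,5], [1,6], [1,9], [2,6], [2,9], [3,4], [3,6], [3,9], [4,5], [4,6], [4,7], [5,6], [5,7], [5,9], [7,9]
  2-simplices (10): [0,1,6], [0,1,9], [1,2,6], [1,2,9], [1,5,6], [1,5,9], [3,4,6], [4,5,6], [4,5,7], [5,7,9]

giving chain groups C_0 ≅ Z^10, C_1 ≅ Z^20, C_2 ≅ Z^10.

The boundary map ∂_1: C_1 → C_0 maps an edge to its endpoints' difference, ∂[p,q] = q − p.
As a 10×20 matrix over Z this has rank 9, with invariant factors (1,1,1,1,1,1,1,1,1).

Boundary ∂_2: C_2 → C_1 sends each 2-simplex [p,q,r] to [q,r] − [p,r] + [p,q]. For instance
  ∂[1,5,9] = [5,9] − [1,9] + [1,5],
  ∂[0,1,9] = [1,9] − [0,9] + [0,1].
The 20×10 boundary matrix has rank 10 and Smith normal form diag(1,1,1,1,1,1,1,1,1,1).

Reading off H_k = ker ∂_k / im ∂_{k+1}:

  H_0: rank C_0 − rank ∂_1 = 10 − 9 = 1, and the invariant factors of ∂_1 are all 1, so H_0 = Z.
  H_1: rank ker ∂_1 − rank ∂_2 = (20 − 9) − 10 = 1, and the invariant factors of ∂_2 are all 1, so H_1 = Z.
  H_2: rank ker ∂_2 − rank ∂_3 = (10 − 10) − 0 = 0, and there is no ∂_3, so H_2 = 0.

Hence the Betti numbers are b_0 = 1, b_1 = 1, b_2 = 0.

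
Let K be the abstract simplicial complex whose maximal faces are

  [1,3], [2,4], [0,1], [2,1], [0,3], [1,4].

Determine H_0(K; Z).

Fix the vertex order 0 < 1 < 2 < 3 < 4 and write every simplex with vertices in increasing order. Then dim K = 1 and the simplices of K are:

  0-simplices (5): [0], [1], [2], [3], [4]
  1-simplices (6): [0,1], [0,3], [1,2], [1,3], [1,4], [2,4]

so the chain groups are C_0 ≅ Z^5, C_1 ≅ Z^6.

∂_1: C_1 → C_0 is given by ∂[p,q] = [q] − [p]. For instance
  ∂[2,4] = [4] − [2].
As a 5×6 matrix over Z this has rank 4, with invariant factors (1,1,1,1).

Now H_k = ker ∂_k / im ∂_{k+1}, so:

  H_0: rank C_0 − rank ∂_1 = 5 − 4 = 1, and the invariant factors of ∂_1 are all 1, so H_0 = Z.

(K is a triangulation of a wedge of 2 circles.)

H_0 = Z.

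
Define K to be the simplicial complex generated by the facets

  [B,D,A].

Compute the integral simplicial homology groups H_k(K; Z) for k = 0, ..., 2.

Fix the vertex order A < B < D and write every simplex with vertices in increasing order. Then dim K = 2 and the simplices of K are:

  0-simplices (3): A, B, D
  1-simplices (3): AB, AD, BD
  2-simplices (1): ABD

Hence C_0 ≅ Z^3, C_1 ≅ Z^3, C_2 ≅ Z^1.

The boundary map ∂_1: C_1 → C_0 is given by ∂[p,q] = [q] − [p].
This gives a 3×3 integer matrix of rank 2; reducing to Smith normal form yields diagonal entries (1,1).

∂_2: C_2 → C_1 maps a triangle to the signed sum of its edges. For instance
  ∂ABD = BD − AD + AB.
This gives a 3×1 integer matrix of rank 1; reducing to Smith normal form yields diagonal entries (1).

From H_k ≅ ker(∂_k) / im(∂_{k+1}) we obtain:

  H_0: rank C_0 − rank ∂_1 = 3 − 2 = 1, and the invariant factors of ∂_1 are all 1, so H_0 ≅ Z.
  H_1: rank ker ∂_1 − rank ∂_2 = (3 − 2) − 1 = 0, and the invariant factors of ∂_2 are all 1, so H_1 ≅ 0.
  H_2: rank ker ∂_2 − rank ∂_3 = (1 − 1) − 0 = 0, and there is no ∂_3, so H_2 ≅ 0.

H_0 = Z,  H_1 = 0,  H_2 = 0.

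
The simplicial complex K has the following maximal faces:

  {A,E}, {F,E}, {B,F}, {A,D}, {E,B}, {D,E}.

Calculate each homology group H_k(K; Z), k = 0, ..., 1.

Fix the vertex order A < B < D < E < F and write every simplex with vertices in increasing order. Then dim K = 1 and the simplices of K are:

  0-simplices (5): A, B, D, E, F
  1-simplices (6): AD, AE, BE, BF, DE, EF

giving chain groups C_0 ≅ Z^5, C_1 ≅ Z^6.

∂_1: C_1 → C_0 sends each edge [p,q] (with p < q) to q − p. For instance
  ∂BE = E − B.
The 5×6 boundary matrix has rank 4 and Smith normal form diag(1,1,1,1).

From H_k ≅ ker(∂_k) / im(∂_{k+1}) we obtain:

  H_0: rank C_0 − rank ∂_1 = 5 − 4 = 1, and the invariant factors of ∂_1 are all 1, so H_0 = Z.
  H_1: rank ker ∂_1 − rank ∂_2 = (6 − 4) − 0 = 2, and there is no ∂_2, so H_1 = Z^2.

H_0 = Z,  H_1 = Z^2.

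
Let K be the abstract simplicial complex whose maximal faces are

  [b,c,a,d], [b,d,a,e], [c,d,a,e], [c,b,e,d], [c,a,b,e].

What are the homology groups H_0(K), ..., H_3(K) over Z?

H_0 = Z,  H_1 = 0,  H_2 = 0,  H_3 = Z.

K has 5 vertices, 10 edges, 10 triangles, 5 3-simplices.
rank ∂_0 = 0, rank ∂_1 = 4 ⇒ b_0 = 5 − 0 − 4 = 1; all invariant factors of ∂_1 are 1 so no torsion. So H_0 = Z.
rank ∂_1 = 4, rank ∂_2 = 6 ⇒ b_1 = 10 − 4 − 6 = 0; all invariant factors of ∂_2 are 1 so no torsion. So H_1 = 0.
rank ∂_2 = 6, rank ∂_3 = 4 ⇒ b_2 = 10 − 6 − 4 = 0; all invariant factors of ∂_3 are 1 so no torsion. So H_2 = 0.
rank ∂_3 = 4, rank ∂_4 = 0 ⇒ b_3 = 5 − 4 − 0 = 1. So H_3 = Z.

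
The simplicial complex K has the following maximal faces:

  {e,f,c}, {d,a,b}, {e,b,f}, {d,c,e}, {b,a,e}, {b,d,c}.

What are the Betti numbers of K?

b_0 = 1, b_1 = 1, b_2 = 0.

We work with the vertex ordering a < b < c < d < e < f. The simplices of K, each written with vertices in increasing order, are:

  0-simplices (6): a, b, c, d, e, f
  1-simplices (12): ab, ad, ae, bc, bd, be, bf, cd, ce, cf, de, ef
  2-simplices (6): abd, abe, bcd, bef, cde, cef

giving chain groups C_0 ≅ Z^6, C_1 ≅ Z^12, C_2 ≅ Z^6.

The boundary map ∂_1: C_1 → C_0 sends each edge [p,q] (with p < q) to q − p. For instance
  ∂cd = d − c.
As a 6×12 matrix over Z this has rank 5, with invariant factors (1,1,1,1,1).

The boundary map ∂_2: C_2 → C_1 sends each 2-simplex [p,q,r] to [q,r] − [p,r] + [p,q]. For instance
  ∂cef = ef − cf + ce,
  ∂bcd = cd − bd + bc.
This gives a 12×6 integer matrix of rank 6; reducing to Smith normal form yields diagonal entries (1,1,1,1,1,1).

Computing H_k = (kernel of ∂_k) / (image of ∂_{k+1}):

  H_0: rank C_0 − rank ∂_1 = 6 − 5 = 1, and the invariant factors of ∂_1 are all 1, so H_0 ≅ Z.
  H_1: rank ker ∂_1 − rank ∂_2 = (12 − 5) − 6 = 1, and the invariant factors of ∂_2 are all 1, so H_1 ≅ Z.
  H_2: rank ker ∂_2 − rank ∂_3 = (6 − 6) − 0 = 0, and there is no ∂_3, so H_2 ≅ 0.

As a check, the Euler characteristic is 6 − 12 + 6 = 0, which agrees with 1 − 1 + 0 = 0.

Hence the Betti numbers are b_0 = 1, b_1 = 1, b_2 = 0.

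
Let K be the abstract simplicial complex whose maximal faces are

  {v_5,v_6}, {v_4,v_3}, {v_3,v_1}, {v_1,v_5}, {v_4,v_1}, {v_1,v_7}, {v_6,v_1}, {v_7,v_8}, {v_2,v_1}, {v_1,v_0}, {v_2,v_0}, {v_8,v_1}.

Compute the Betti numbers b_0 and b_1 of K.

b_0 = 1, b_1 = 4.

Order the vertices as v_0 < v_1 < v_2 < v_3 < v_4 < v_5 < v_6 < v_7 < v_8. Listing each simplex with vertices in this order, K has dimension 1 with simplices:

  0-simplices (9): [v_0], [v_1], [v_2], [v_3], [v_4], [v_5], [v_6], [v_7], [v_8]
  1-simplices (12): [v_0,v_1], [v_0,v_2], [v_1,v_2], [v_1,v_3], [v_1,v_4], [v_1,v_5], [v_1,v_6], [v_1,v_7], [v_1,v_8], [v_3,v_4], [v_5,v_6], [v_7,v_8]

giving chain groups C_0 ≅ Z^9, C_1 ≅ Z^12.

Boundary ∂_1: C_1 → C_0 sends each edge [p,q] (with p < q) to q − p.
The resulting 9×12 matrix has rank 8, and its Smith normal form has invariant factors (1,1,1,1,1,1,1,1).

Now H_k = ker ∂_k / im ∂_{k+1}, so:

  H_0: rank C_0 − rank ∂_1 = 9 − 8 = 1, and the invariant factors of ∂_1 are all 1, so H_0 = Z.
  H_1: rank ker ∂_1 − rank ∂_2 = (12 − 8) − 0 = 4, and there is no ∂_2, so H_1 = Z^4.

As a check, the Euler characteristic is 9 − 12 = -3, which agrees with 1 − 4 = -3.

Hence the Betti numbers are b_0 = 1, b_1 = 4.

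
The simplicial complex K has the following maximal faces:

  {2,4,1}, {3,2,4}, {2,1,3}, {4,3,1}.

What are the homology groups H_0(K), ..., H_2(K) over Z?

We work with the vertex ordering 1 < 2 < 3 < 4. The simplices of K, each written with vertices in increasing order, are:

  0-simplices (4): [1], [2], [3], [4]
  1-simplices (6): [1,2], [1,3], [1,4], [2,3], [2,4], [3,4]
  2-simplices (4): [1,2,3], [1,2,4], [1,3,4], [2,3,4]

Hence C_0 ≅ Z^4, C_1 ≅ Z^6, C_2 ≅ Z^4.

The boundary map ∂_1: C_1 → C_0 maps an edge to its endpoints' difference, ∂[p,q] = q − p.
The 4×6 boundary matrix has rank 3 and Smith normal form diag(1,1,1).

Boundary ∂_2: C_2 → C_1 acts by ∂[p,q,r] = [q,r] − [p,r] + [p,q]. For instance
  ∂[1,3,4] = [3,4] − [1,4] + [1,3],
  ∂[1,2,4] = [2,4] − [1,4] + [1,2].
The resulting 6×4 matrix has rank 3, and its Smith normal form has invariant factors (1,1,1).

Reading off H_k = ker ∂_k / im ∂_{k+1}:

  H_0: rank C_0 − rank ∂_1 = 4 − 3 = 1, and the invariant factors of ∂_1 are all 1, so H_0 = Z.
  H_1: rank ker ∂_1 − rank ∂_2 = (6 − 3) − 3 = 0, and the invariant factors of ∂_2 are all 1, so H_1 = 0.
  H_2: rank ker ∂_2 − rank ∂_3 = (4 − 3) − 0 = 1, and there is no ∂_3, so H_2 = Z.

(K is a triangulation of the 2-sphere S^2.)

H_0 = Z,  H_1 = 0,  H_2 = Z.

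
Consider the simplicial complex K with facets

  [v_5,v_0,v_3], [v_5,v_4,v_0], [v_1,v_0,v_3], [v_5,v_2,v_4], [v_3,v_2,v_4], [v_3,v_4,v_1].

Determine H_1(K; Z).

H_1 ≅ Z.

Fix the vertex order v_0 < v_1 < v_2 < v_3 < v_4 < v_5 and write every simplex with vertices in increasing order. Then dim K = 2 and the simplices of K are:

  0-simplices (6): [v_0], [v_1], [v_2], [v_3], [v_4], [v_5]
  1-simplices (12): [v_0,v_1], [v_0,v_3], [v_0,v_4], [v_0,v_5], [v_1,v_3], [v_1,v_4], [v_2,v_3], [v_2,v_4], [v_2,v_5], [v_3,v_4], [v_3,v_5], [v_4,v_5]
  2-simplices (6): [v_0,v_1,v_3], [v_0,v_3,v_5], [v_0,v_4,v_5], [v_1,v_3,v_4], [v_2,v_3,v_4], [v_2,v_4,v_5]

giving chain groups C_0 ≅ Z^6, C_1 ≅ Z^12, C_2 ≅ Z^6.

∂_1: C_1 → C_0 is given by ∂[p,q] = [q] − [p]. For instance
  ∂[v_1,v_4] = [v_4] − [v_1].
The 6×12 boundary matrix has rank 5 and Smith normal form diag(1,1,1,1,1).

Boundary ∂_2: C_2 → C_1 maps a triangle to the signed sum of its edges. For instance
  ∂[v_0,v_4,v_5] = [v_4,v_5] − [v_0,v_5] + [v_0,v_4],
  ∂[v_0,v_3,v_5] = [v_3,v_5] − [v_0,v_5] + [v_0,v_3].
This gives a 12×6 integer matrix of rank 6; reducing to Smith normal form yields diagonal entries (1,1,1,1,1,1).

Reading off H_k = ker ∂_k / im ∂_{k+1}:

  H_1: rank ker ∂_1 − rank ∂_2 = (12 − 5) − 6 = 1, and the invariant factors of ∂_2 are all 1, so H_1 ≅ Z.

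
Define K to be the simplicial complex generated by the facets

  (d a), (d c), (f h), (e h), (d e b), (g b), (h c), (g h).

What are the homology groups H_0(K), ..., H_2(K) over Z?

H_0 = Z,  H_1 = Z^2,  H_2 = 0.

Order the vertices as a < b < c < d < e < f < g < h. Listing each simplex with vertices in this order, K has dimension 2 with simplices:

  0-simplices (8): a, b, c, d, e, f, g, h
  1-simplices (10): ad, bd, be, bg, cd, ch, de, eh, fh, gh
  2-simplices (1): bde

giving chain groups C_0 ≅ Z^8, C_1 ≅ Z^10, C_2 ≅ Z^1.

Boundary ∂_1: C_1 → C_0 is given by ∂[p,q] = [q] − [p].
This gives a 8×10 integer matrix of rank 7; reducing to Smith normal form yields diagonal entries (1,1,1,1,1,1,1).

∂_2: C_2 → C_1 sends each 2-simplex [p,q,r] to [q,r] − [p,r] + [p,q]. For instance
  ∂bde = de − be + bd.
This gives a 10×1 integer matrix of rank 1; reducing to Smith normal form yields diagonal entries (1).

Now H_k = ker ∂_k / im ∂_{k+1}, so:

  H_0: rank C_0 − rank ∂_1 = 8 − 7 = 1, and the invariant factors of ∂_1 are all 1, so H_0 = Z.
  H_1: rank ker ∂_1 − rank ∂_2 = (10 − 7) − 1 = 2, and the invariant factors of ∂_2 are all 1, so H_1 = Z^2.
  H_2: rank ker ∂_2 − rank ∂_3 = (1 − 1) − 0 = 0, and there is no ∂_3, so H_2 = 0.

As a check, the Euler characteristic is 8 − 10 + 1 = -1, which agrees with 1 − 2 + 0 = -1.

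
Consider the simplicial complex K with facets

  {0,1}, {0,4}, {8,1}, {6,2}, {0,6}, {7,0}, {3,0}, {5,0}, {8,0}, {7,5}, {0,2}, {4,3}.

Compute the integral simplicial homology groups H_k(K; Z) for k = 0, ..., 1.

H_0 ≅ Z,  H_1 ≅ Z^4.

Order the vertices as 0 < 1 < 2 < 3 < 4 < 5 < 6 < 7 < 8. Listing each simplex with vertices in this order, K has dimension 1 with simplices:

  0-simplices (9): [0], [1], [2], [3], [4], [5], [6], [7], [8]
  1-simplices (12): [0,1], [0,2], [0,3], [0,4], [0,5], [0,6], [0,7], [0,8], [1,8], [2,6], [3,4], [5,7]

giving chain groups C_0 ≅ Z^9, C_1 ≅ Z^12.

The boundary map ∂_1: C_1 → C_0 sends each edge [p,q] (with p < q) to q − p. For instance
  ∂[0,2] = [2] − [0].
The 9×12 boundary matrix has rank 8 and Smith normal form diag(1,1,1,1,1,1,1,1).

Now H_k = ker ∂_k / im ∂_{k+1}, so:

  H_0: rank C_0 − rank ∂_1 = 9 − 8 = 1, and the invariant factors of ∂_1 are all 1, so H_0 = Z.
  H_1: rank ker ∂_1 − rank ∂_2 = (12 − 8) − 0 = 4, and there is no ∂_2, so H_1 = Z^4.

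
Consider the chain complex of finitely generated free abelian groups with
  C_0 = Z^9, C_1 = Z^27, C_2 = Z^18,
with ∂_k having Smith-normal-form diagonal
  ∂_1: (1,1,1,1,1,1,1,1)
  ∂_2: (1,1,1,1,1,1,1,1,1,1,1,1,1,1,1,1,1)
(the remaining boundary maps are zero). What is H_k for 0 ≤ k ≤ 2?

H_0: b_0 = 9 − 0 − 8 = 1; torsion from ∂_1 factors > 1: none. So H_0 ≅ Z.
H_1: b_1 = 27 − 8 − 17 = 2; torsion from ∂_2 factors > 1: none. So H_1 ≅ Z^2.
H_2: b_2 = 18 − 17 − 0 = 1; torsion from ∂_3 factors > 1: none. So H_2 ≅ Z.

H_0 ≅ Z,  H_1 ≅ Z^2,  H_2 ≅ Z.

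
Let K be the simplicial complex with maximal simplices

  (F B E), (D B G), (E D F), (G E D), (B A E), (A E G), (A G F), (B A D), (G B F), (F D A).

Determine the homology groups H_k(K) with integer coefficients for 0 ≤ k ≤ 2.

Fix the vertex order A < B < D < E < F < G and write every simplex with vertices in increasing order. Then dim K = 2 and the simplices of K are:

  0-simplices (6): A, B, D, E, F, G
  1-simplices (15): AB, AD, AE, AF, AG, BD, BE, BF, BG, DE, DF, DG, EF, EG, FG
  2-simplices (10): ABD, ABE, ADF, AEG, AFG, BDG, BEF, BFG, DEF, DEG

giving chain groups C_0 ≅ Z^6, C_1 ≅ Z^15, C_2 ≅ Z^10.

Boundary ∂_1: C_1 → C_0 sends each edge [p,q] (with p < q) to q − p. For instance
  ∂FG = G − F.
This gives a 6×15 integer matrix of rank 5; reducing to Smith normal form yields diagonal entries (1,1,1,1,1).

Boundary ∂_2: C_2 → C_1 maps a triangle to the signed sum of its edges. For instance
  ∂AFG = FG − AG + AF,
  ∂BFG = FG − BG + BF.
The 15×10 boundary matrix has rank 10 and Smith normal form diag(1,1,1,1,1,1,1,1,1,2).

Reading off H_k = ker ∂_k / im ∂_{k+1}:

  H_0: rank C_0 − rank ∂_1 = 6 − 5 = 1, and the invariant factors of ∂_1 are all 1, so H_0 = Z.
  H_1: rank ker ∂_1 − rank ∂_2 = (15 − 5) − 10 = 0, and ∂_2 has invariant factor 2 > 1, so H_1 = Z/2.
  H_2: rank ker ∂_2 − rank ∂_3 = (10 − 10) − 0 = 0, and there is no ∂_3, so H_2 = 0.

As a check, the Euler characteristic is 6 − 15 + 10 = 1, which agrees with 1 − 0 + 0 = 1.

H_0 ≅ Z,  H_1 ≅ Z/2,  H_2 = 0.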